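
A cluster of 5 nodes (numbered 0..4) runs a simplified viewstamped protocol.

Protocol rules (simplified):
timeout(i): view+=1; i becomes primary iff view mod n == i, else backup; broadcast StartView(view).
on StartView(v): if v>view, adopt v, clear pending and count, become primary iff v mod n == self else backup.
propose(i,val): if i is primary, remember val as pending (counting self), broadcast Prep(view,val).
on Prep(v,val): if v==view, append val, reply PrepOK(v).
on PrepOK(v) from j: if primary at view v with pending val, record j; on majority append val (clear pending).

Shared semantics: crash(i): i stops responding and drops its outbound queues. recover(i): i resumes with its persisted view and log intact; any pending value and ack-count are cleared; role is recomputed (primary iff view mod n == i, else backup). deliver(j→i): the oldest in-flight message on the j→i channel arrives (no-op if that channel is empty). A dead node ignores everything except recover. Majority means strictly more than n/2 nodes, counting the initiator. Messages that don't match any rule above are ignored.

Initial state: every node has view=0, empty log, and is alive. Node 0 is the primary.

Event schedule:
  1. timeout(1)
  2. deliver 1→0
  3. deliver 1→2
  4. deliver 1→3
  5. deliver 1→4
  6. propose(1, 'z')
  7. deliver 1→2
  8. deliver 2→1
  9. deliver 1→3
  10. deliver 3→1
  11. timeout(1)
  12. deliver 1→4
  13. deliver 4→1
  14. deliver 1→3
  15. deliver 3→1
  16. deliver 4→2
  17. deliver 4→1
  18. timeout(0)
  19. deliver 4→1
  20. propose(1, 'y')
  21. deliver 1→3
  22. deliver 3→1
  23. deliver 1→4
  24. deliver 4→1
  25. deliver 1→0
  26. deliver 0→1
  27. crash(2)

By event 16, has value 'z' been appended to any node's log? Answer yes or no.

yes

e1 timeout(1): 1[prim,v=1,-]
e2 deliver 1→0: 0[back,v=1,-]
e3 deliver 1→2: 2[back,v=1,-]
e4 deliver 1→3: 3[back,v=1,-]
e5 deliver 1→4: 4[back,v=1,-]
e6 propose(1,'z'): ·
e7 deliver 1→2: 2[back,v=1,z]
e8 deliver 2→1: ·
e9 deliver 1→3: 3[back,v=1,z]
e10 deliver 3→1: 1[prim,v=1,z]
e11 timeout(1): 1[back,v=2,z]
e12 deliver 1→4: 4[back,v=1,z]
e13 deliver 4→1: ·
e14 deliver 1→3: 3[back,v=2,z]
e15 deliver 3→1: ·
e16 deliver 4→2: ·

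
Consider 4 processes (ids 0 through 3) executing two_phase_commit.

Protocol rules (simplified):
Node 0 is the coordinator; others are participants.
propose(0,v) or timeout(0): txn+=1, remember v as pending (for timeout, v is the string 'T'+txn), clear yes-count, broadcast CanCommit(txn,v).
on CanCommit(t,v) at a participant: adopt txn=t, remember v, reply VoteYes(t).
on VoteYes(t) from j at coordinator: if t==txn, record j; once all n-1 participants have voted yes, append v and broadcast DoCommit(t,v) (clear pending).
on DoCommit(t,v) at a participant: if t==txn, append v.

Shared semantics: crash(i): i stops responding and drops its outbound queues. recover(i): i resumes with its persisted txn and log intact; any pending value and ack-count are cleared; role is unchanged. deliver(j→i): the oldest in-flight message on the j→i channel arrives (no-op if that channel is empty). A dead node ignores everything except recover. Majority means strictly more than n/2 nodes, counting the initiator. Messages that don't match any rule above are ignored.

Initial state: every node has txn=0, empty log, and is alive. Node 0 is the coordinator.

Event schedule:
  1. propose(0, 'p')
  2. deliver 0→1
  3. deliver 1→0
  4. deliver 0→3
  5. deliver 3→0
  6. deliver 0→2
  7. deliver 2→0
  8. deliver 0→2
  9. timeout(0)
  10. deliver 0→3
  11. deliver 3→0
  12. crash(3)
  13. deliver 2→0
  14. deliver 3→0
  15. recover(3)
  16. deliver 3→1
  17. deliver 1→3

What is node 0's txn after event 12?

2

step 1 propose(0,'p'): 0={coor,t=1,log=-}
step 2 deliver 0→1: 1={part,t=1,log=-}
step 3 deliver 1→0: —
step 4 deliver 0→3: 3={part,t=1,log=-}
step 5 deliver 3→0: —
step 6 deliver 0→2: 2={part,t=1,log=-}
step 7 deliver 2→0: 0={coor,t=1,log=p}
step 8 deliver 0→2: 2={part,t=1,log=p}
step 9 timeout(0): 0={coor,t=2,log=p}
step 10 deliver 0→3: 3={part,t=1,log=p}
step 11 deliver 3→0: —
step 12 crash(3): 3={✗part,t=1,log=p}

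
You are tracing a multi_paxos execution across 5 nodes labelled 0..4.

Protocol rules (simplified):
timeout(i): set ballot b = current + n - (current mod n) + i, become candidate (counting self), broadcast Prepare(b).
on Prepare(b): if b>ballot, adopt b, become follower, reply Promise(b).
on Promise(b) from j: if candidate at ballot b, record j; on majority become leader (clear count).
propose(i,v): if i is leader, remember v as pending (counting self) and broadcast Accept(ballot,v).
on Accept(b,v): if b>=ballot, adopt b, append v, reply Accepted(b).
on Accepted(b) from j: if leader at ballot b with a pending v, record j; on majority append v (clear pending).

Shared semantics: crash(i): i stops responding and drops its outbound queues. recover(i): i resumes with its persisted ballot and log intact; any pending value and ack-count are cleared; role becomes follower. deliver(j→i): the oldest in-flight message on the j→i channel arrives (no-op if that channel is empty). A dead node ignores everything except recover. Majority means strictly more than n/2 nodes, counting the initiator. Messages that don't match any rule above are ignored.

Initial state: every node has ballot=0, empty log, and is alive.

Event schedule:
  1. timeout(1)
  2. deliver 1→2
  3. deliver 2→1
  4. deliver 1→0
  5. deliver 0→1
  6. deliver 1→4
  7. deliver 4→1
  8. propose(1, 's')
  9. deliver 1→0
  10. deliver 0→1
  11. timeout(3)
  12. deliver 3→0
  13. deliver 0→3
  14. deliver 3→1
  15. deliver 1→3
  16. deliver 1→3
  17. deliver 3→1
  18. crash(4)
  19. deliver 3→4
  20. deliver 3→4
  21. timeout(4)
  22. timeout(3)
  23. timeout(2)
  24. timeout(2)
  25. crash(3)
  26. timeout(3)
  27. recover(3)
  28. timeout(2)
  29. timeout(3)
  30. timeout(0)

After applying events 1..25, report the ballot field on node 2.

17

1. timeout(1):  <1:cand b6 ->
2. deliver 1→2:  <2:foll b6 ->
3. deliver 2→1:  nop
4. deliver 1→0:  <0:foll b6 ->
5. deliver 0→1:  <1:lead b6 ->
6. deliver 1→4:  <4:foll b6 ->
7. deliver 4→1:  nop
8. propose(1,'s'):  nop
9. deliver 1→0:  <0:foll b6 s>
10. deliver 0→1:  nop
11. timeout(3):  <3:cand b8 ->
12. deliver 3→0:  <0:foll b8 s>
13. deliver 0→3:  nop
14. deliver 3→1:  <1:foll b8 ->
15. deliver 1→3:  nop
16. deliver 1→3:  nop
17. deliver 3→1:  nop
18. crash(4):  <4:✗foll b6 ->
19. deliver 3→4:  nop
20. deliver 3→4:  nop
21. timeout(4):  nop
22. timeout(3):  <3:cand b13 ->
23. timeout(2):  <2:cand b12 ->
24. timeout(2):  <2:cand b17 ->
25. crash(3):  <3:✗cand b13 ->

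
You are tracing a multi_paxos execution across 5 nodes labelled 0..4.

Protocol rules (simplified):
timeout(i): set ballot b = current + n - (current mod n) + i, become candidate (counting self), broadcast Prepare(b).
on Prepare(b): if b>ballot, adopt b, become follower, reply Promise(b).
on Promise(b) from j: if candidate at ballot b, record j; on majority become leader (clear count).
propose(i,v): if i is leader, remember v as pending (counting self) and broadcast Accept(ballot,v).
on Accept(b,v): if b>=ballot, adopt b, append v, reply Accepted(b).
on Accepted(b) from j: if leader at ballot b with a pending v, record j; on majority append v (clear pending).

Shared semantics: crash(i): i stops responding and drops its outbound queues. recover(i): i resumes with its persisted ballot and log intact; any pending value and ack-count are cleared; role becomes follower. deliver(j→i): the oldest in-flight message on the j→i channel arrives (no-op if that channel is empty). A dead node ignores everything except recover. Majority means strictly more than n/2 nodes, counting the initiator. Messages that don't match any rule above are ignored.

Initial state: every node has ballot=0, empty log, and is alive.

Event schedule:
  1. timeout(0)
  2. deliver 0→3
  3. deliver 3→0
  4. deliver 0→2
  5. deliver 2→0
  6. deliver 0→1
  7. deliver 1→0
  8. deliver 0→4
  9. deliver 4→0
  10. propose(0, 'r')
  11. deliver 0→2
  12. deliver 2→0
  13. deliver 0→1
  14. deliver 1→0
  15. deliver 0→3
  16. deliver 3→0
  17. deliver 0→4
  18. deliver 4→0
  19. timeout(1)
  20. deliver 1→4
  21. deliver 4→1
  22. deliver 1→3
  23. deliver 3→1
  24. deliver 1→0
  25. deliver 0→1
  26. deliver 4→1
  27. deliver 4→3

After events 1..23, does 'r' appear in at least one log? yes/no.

yes

after 1 — timeout(0): n0:cand/b5/[-]
after 2 — deliver 0→3: n3:foll/b5/[-]
after 3 — deliver 3→0: ·
after 4 — deliver 0→2: n2:foll/b5/[-]
after 5 — deliver 2→0: n0:lead/b5/[-]
after 6 — deliver 0→1: n1:foll/b5/[-]
after 7 — deliver 1→0: ·
after 8 — deliver 0→4: n4:foll/b5/[-]
after 9 — deliver 4→0: ·
after 10 — propose(0,'r'): ·
after 11 — deliver 0→2: n2:foll/b5/[r]
after 12 — deliver 2→0: ·
after 13 — deliver 0→1: n1:foll/b5/[r]
after 14 — deliver 1→0: n0:lead/b5/[r]
after 15 — deliver 0→3: n3:foll/b5/[r]
after 16 — deliver 3→0: ·
after 17 — deliver 0→4: n4:foll/b5/[r]
after 18 — deliver 4→0: ·
after 19 — timeout(1): n1:cand/b11/[r]
after 20 — deliver 1→4: n4:foll/b11/[r]
after 21 — deliver 4→1: ·
after 22 — deliver 1→3: n3:foll/b11/[r]
after 23 — deliver 3→1: n1:lead/b11/[r]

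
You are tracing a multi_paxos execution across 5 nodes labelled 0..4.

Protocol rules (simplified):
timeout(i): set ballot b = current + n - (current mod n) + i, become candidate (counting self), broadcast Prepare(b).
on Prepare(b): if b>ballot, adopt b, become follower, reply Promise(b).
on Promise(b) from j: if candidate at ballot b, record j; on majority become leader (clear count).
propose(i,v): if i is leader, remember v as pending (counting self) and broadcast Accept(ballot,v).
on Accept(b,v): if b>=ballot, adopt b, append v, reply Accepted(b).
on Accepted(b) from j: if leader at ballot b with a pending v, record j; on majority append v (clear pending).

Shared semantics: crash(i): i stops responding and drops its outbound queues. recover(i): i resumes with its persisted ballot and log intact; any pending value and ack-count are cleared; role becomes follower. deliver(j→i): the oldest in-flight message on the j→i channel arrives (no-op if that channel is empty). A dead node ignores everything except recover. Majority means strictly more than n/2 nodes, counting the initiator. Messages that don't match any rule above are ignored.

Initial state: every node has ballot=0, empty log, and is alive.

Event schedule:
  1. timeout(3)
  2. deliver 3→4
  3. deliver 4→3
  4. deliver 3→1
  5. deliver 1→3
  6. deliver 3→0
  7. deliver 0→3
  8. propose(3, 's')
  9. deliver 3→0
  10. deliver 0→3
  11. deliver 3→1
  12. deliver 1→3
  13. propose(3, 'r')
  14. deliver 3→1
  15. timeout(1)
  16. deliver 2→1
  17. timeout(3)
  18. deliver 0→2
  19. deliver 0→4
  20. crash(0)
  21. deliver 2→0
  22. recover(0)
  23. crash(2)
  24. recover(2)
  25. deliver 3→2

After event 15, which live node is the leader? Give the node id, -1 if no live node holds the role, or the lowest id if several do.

step 1 timeout(3): 3={cand,b=8,log=-}
step 2 deliver 3→4: 4={foll,b=8,log=-}
step 3 deliver 4→3: —
step 4 deliver 3→1: 1={foll,b=8,log=-}
step 5 deliver 1→3: 3={lead,b=8,log=-}
step 6 deliver 3→0: 0={foll,b=8,log=-}
step 7 deliver 0→3: —
step 8 propose(3,'s'): —
step 9 deliver 3→0: 0={foll,b=8,log=s}
step 10 deliver 0→3: —
step 11 deliver 3→1: 1={foll,b=8,log=s}
step 12 deliver 1→3: 3={lead,b=8,log=s}
step 13 propose(3,'r'): —
step 14 deliver 3→1: 1={foll,b=8,log=s,r}
step 15 timeout(1): 1={cand,b=11,log=s,r}

3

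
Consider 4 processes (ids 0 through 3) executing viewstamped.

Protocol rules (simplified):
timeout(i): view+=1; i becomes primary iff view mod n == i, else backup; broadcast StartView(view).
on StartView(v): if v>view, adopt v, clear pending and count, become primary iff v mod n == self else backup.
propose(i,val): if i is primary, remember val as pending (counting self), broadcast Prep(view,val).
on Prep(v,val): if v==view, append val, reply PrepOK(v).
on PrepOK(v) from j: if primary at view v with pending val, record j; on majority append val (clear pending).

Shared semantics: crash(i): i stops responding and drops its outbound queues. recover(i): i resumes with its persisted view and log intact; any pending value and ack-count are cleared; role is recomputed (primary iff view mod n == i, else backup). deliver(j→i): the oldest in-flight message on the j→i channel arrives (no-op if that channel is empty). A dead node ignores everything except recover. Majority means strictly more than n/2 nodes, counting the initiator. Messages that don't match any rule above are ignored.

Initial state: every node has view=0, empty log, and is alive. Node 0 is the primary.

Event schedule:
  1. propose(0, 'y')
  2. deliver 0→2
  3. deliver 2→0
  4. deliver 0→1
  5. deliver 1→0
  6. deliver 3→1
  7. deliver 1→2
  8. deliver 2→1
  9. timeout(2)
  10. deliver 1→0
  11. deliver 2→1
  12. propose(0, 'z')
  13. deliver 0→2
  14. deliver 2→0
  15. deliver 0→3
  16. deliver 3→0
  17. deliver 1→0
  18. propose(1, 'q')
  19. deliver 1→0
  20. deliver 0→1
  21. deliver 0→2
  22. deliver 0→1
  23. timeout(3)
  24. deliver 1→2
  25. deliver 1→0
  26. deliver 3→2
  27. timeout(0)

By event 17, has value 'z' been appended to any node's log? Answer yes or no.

after 1 — propose(0,'y'): ·
after 2 — deliver 0→2: n2:back/v0/[y]
after 3 — deliver 2→0: ·
after 4 — deliver 0→1: n1:back/v0/[y]
after 5 — deliver 1→0: n0:prim/v0/[y]
after 6 — deliver 3→1: ·
after 7 — deliver 1→2: ·
after 8 — deliver 2→1: ·
after 9 — timeout(2): n2:back/v1/[y]
after 10 — deliver 1→0: ·
after 11 — deliver 2→1: n1:prim/v1/[y]
after 12 — propose(0,'z'): ·
after 13 — deliver 0→2: ·
after 14 — deliver 2→0: n0:back/v1/[y]
after 15 — deliver 0→3: n3:back/v0/[y]
after 16 — deliver 3→0: ·
after 17 — deliver 1→0: ·

no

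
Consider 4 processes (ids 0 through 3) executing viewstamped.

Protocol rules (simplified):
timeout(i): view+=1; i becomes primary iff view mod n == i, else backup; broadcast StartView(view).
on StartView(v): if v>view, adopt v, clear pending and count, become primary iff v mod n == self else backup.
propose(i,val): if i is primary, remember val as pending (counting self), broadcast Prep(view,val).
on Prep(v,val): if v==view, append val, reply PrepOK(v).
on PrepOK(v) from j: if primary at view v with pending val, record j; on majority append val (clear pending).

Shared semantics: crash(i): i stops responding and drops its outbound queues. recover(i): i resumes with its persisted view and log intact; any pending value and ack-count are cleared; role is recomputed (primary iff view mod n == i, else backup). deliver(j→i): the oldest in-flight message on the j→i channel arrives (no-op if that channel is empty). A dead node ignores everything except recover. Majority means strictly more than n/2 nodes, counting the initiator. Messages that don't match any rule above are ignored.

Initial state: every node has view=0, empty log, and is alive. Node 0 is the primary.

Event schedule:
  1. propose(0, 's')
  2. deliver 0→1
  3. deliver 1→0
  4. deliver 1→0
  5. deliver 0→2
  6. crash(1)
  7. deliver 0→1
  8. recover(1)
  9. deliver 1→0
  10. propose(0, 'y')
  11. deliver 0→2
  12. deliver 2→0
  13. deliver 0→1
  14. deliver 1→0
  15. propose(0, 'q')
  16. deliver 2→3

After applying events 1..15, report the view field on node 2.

0

[1] propose(0,'s') → ∅
[2] deliver 0→1 → N1(back v0 [s])
[3] deliver 1→0 → ∅
[4] deliver 1→0 → ∅
[5] deliver 0→2 → N2(back v0 [s])
[6] crash(1) → N1(✗back v0 [s])
[7] deliver 0→1 → ∅
[8] recover(1) → N1(back v0 [s])
[9] deliver 1→0 → ∅
[10] propose(0,'y') → ∅
[11] deliver 0→2 → N2(back v0 [s,y])
[12] deliver 2→0 → ∅
[13] deliver 0→1 → N1(back v0 [s,y])
[14] deliver 1→0 → N0(prim v0 [y])
[15] propose(0,'q') → ∅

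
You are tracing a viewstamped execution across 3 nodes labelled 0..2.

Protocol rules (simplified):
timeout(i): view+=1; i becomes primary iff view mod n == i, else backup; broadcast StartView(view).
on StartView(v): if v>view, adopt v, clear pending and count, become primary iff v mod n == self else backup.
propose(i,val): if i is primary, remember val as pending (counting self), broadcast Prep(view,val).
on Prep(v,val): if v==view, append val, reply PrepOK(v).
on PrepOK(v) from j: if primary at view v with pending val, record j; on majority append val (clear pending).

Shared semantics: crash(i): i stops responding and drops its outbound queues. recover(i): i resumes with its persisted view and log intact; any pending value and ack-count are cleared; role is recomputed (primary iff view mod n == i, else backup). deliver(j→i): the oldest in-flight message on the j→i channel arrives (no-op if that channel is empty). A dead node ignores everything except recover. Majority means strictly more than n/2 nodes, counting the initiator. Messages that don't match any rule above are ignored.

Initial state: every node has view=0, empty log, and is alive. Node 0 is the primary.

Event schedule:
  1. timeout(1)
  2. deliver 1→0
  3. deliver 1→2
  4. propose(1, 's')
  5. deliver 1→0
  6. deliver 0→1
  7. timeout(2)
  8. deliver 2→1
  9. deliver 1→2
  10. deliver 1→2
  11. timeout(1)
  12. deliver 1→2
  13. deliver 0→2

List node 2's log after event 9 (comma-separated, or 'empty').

e1 timeout(1): 1[prim,v=1,-]
e2 deliver 1→0: 0[back,v=1,-]
e3 deliver 1→2: 2[back,v=1,-]
e4 propose(1,'s'): ·
e5 deliver 1→0: 0[back,v=1,s]
e6 deliver 0→1: 1[prim,v=1,s]
e7 timeout(2): 2[prim,v=2,-]
e8 deliver 2→1: 1[back,v=2,s]
e9 deliver 1→2: ·

empty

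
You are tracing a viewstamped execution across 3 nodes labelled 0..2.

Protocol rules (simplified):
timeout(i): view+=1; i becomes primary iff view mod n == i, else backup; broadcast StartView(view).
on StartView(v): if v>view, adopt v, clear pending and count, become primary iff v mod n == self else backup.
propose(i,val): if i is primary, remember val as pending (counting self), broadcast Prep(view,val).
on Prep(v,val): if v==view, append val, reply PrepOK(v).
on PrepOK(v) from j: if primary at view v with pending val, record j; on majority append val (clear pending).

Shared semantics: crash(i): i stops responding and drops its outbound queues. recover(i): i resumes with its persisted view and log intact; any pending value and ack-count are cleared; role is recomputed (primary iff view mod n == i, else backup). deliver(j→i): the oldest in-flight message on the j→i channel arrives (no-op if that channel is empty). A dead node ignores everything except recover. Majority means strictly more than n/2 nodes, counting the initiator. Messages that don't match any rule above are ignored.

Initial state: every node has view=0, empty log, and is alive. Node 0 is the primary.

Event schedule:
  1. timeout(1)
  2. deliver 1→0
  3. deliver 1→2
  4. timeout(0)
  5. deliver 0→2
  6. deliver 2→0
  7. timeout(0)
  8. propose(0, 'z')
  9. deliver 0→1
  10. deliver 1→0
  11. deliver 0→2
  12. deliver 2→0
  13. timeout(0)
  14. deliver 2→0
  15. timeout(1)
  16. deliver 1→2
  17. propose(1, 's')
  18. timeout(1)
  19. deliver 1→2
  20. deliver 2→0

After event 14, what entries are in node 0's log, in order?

after 1 — timeout(1): n1:prim/v1/[-]
after 2 — deliver 1→0: n0:back/v1/[-]
after 3 — deliver 1→2: n2:back/v1/[-]
after 4 — timeout(0): n0:back/v2/[-]
after 5 — deliver 0→2: n2:prim/v2/[-]
after 6 — deliver 2→0: ·
after 7 — timeout(0): n0:prim/v3/[-]
after 8 — propose(0,'z'): ·
after 9 — deliver 0→1: n1:back/v2/[-]
after 10 — deliver 1→0: ·
after 11 — deliver 0→2: n2:back/v3/[-]
after 12 — deliver 2→0: ·
after 13 — timeout(0): n0:back/v4/[-]
after 14 — deliver 2→0: ·

empty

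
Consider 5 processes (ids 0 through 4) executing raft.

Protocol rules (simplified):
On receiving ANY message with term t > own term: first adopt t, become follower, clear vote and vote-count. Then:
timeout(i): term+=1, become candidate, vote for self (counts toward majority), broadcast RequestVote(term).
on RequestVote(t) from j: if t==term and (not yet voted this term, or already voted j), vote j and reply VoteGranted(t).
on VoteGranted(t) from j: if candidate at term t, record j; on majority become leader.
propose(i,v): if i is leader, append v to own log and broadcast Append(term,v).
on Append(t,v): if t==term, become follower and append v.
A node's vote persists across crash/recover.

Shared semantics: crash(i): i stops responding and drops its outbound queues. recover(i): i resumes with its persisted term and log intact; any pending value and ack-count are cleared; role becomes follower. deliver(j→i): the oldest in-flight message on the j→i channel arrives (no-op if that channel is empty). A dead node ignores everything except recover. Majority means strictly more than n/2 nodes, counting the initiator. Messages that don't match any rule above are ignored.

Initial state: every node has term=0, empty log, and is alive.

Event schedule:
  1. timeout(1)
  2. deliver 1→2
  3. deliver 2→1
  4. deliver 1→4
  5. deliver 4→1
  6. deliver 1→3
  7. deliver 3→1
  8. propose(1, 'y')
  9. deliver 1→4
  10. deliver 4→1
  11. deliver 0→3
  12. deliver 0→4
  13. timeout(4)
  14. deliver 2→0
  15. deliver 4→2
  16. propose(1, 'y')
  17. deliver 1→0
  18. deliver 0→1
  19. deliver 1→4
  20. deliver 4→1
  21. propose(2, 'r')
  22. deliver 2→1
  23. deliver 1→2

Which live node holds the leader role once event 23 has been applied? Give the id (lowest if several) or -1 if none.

1. timeout(1):  <1:cand t1 ->
2. deliver 1→2:  <2:foll t1 ->
3. deliver 2→1:  nop
4. deliver 1→4:  <4:foll t1 ->
5. deliver 4→1:  <1:lead t1 ->
6. deliver 1→3:  <3:foll t1 ->
7. deliver 3→1:  nop
8. propose(1,'y'):  <1:lead t1 y>
9. deliver 1→4:  <4:foll t1 y>
10. deliver 4→1:  nop
11. deliver 0→3:  nop
12. deliver 0→4:  nop
13. timeout(4):  <4:cand t2 y>
14. deliver 2→0:  nop
15. deliver 4→2:  <2:foll t2 ->
16. propose(1,'y'):  <1:lead t1 y,y>
17. deliver 1→0:  <0:foll t1 ->
18. deliver 0→1:  nop
19. deliver 1→4:  nop
20. deliver 4→1:  <1:foll t2 y,y>
21. propose(2,'r'):  nop
22. deliver 2→1:  nop
23. deliver 1→2:  nop

-1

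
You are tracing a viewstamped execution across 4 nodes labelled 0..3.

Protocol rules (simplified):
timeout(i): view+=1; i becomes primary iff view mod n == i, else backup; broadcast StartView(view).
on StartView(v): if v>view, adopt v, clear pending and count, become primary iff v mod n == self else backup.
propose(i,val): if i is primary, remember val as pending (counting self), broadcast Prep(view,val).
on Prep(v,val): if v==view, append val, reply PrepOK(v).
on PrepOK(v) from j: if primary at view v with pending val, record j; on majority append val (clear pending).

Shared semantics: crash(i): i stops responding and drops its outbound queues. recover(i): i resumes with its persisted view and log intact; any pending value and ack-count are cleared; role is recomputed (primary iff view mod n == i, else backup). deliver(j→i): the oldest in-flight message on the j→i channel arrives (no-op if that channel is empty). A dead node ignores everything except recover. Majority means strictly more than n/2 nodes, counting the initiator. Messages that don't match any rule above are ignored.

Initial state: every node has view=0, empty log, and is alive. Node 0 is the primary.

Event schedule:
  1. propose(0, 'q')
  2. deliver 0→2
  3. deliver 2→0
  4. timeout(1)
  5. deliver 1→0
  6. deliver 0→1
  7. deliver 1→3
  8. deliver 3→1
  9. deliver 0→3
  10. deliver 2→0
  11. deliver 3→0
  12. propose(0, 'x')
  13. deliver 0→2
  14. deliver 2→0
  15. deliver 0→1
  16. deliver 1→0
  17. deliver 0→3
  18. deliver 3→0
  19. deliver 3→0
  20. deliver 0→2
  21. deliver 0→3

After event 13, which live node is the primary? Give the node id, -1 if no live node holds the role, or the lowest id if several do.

e1 propose(0,'q'): ·
e2 deliver 0→2: 2[back,v=0,q]
e3 deliver 2→0: ·
e4 timeout(1): 1[prim,v=1,-]
e5 deliver 1→0: 0[back,v=1,-]
e6 deliver 0→1: ·
e7 deliver 1→3: 3[back,v=1,-]
e8 deliver 3→1: ·
e9 deliver 0→3: ·
e10 deliver 2→0: ·
e11 deliver 3→0: ·
e12 propose(0,'x'): ·
e13 deliver 0→2: ·

1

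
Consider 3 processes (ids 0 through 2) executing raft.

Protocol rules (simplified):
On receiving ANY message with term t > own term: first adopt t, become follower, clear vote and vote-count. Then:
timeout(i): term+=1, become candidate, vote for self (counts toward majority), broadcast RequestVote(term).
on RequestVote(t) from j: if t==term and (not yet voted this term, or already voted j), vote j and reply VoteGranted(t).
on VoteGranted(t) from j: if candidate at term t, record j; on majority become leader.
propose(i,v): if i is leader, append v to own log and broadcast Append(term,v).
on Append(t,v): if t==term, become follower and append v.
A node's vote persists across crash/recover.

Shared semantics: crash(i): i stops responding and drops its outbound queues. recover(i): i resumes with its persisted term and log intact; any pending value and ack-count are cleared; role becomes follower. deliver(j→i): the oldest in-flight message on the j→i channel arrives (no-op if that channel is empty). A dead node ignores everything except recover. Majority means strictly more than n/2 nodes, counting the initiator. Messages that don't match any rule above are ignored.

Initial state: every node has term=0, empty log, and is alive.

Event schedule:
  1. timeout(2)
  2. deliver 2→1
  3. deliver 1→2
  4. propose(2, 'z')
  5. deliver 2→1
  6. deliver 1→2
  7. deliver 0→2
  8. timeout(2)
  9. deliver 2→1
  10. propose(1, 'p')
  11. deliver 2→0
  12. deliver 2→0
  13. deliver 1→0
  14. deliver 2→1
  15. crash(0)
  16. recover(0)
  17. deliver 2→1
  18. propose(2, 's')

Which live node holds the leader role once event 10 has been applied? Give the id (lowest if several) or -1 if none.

-1

after 1 — timeout(2): n2:cand/t1/[-]
after 2 — deliver 2→1: n1:foll/t1/[-]
after 3 — deliver 1→2: n2:lead/t1/[-]
after 4 — propose(2,'z'): n2:lead/t1/[z]
after 5 — deliver 2→1: n1:foll/t1/[z]
after 6 — deliver 1→2: ·
after 7 — deliver 0→2: ·
after 8 — timeout(2): n2:cand/t2/[z]
after 9 — deliver 2→1: n1:foll/t2/[z]
after 10 — propose(1,'p'): ·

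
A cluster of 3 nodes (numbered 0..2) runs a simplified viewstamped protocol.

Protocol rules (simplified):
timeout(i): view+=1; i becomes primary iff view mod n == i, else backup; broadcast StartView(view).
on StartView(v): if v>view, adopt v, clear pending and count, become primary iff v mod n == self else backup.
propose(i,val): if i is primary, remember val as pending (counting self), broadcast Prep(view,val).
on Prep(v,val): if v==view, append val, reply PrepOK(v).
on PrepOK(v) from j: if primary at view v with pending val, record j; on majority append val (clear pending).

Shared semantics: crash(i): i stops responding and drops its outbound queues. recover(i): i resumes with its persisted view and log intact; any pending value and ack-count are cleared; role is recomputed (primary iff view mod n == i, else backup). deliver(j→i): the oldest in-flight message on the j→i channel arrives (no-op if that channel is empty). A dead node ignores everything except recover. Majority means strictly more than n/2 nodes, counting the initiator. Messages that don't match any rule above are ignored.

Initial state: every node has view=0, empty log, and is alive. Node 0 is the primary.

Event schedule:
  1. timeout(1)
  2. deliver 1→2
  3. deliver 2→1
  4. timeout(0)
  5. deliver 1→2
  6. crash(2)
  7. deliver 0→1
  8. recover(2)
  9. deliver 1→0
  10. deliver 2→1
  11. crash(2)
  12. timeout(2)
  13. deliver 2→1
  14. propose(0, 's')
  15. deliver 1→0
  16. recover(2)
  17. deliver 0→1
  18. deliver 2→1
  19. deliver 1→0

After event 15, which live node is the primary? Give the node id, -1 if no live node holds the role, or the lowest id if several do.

after 1 — timeout(1): n1:prim/v1/[-]
after 2 — deliver 1→2: n2:back/v1/[-]
after 3 — deliver 2→1: ·
after 4 — timeout(0): n0:back/v1/[-]
after 5 — deliver 1→2: ·
after 6 — crash(2): n2:✗back/v1/[-]
after 7 — deliver 0→1: ·
after 8 — recover(2): n2:back/v1/[-]
after 9 — deliver 1→0: ·
after 10 — deliver 2→1: ·
after 11 — crash(2): n2:✗back/v1/[-]
after 12 — timeout(2): ·
after 13 — deliver 2→1: ·
after 14 — propose(0,'s'): ·
after 15 — deliver 1→0: ·

1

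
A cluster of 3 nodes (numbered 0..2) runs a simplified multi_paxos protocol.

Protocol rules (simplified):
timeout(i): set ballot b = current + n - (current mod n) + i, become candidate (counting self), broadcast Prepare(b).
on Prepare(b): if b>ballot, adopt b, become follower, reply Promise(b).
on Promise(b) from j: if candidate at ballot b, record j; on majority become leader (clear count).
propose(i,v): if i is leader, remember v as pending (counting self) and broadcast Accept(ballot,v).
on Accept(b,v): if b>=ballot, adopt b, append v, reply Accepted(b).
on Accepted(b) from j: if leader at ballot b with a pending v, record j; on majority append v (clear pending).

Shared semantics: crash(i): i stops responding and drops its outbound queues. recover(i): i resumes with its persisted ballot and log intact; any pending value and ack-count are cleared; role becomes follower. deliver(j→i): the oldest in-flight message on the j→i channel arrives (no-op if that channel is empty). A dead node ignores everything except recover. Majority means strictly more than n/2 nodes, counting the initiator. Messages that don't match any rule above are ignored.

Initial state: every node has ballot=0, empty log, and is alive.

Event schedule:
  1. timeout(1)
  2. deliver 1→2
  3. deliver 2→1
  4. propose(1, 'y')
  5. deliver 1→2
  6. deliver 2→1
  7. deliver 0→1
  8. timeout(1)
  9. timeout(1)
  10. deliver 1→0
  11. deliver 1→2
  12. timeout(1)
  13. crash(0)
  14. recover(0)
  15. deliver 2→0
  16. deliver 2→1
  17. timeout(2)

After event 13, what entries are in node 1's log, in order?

y

e1 timeout(1): 1[cand,b=4,-]
e2 deliver 1→2: 2[foll,b=4,-]
e3 deliver 2→1: 1[lead,b=4,-]
e4 propose(1,'y'): ·
e5 deliver 1→2: 2[foll,b=4,y]
e6 deliver 2→1: 1[lead,b=4,y]
e7 deliver 0→1: ·
e8 timeout(1): 1[cand,b=7,y]
e9 timeout(1): 1[cand,b=10,y]
e10 deliver 1→0: 0[foll,b=4,-]
e11 deliver 1→2: 2[foll,b=7,y]
e12 timeout(1): 1[cand,b=13,y]
e13 crash(0): 0[✗foll,b=4,-]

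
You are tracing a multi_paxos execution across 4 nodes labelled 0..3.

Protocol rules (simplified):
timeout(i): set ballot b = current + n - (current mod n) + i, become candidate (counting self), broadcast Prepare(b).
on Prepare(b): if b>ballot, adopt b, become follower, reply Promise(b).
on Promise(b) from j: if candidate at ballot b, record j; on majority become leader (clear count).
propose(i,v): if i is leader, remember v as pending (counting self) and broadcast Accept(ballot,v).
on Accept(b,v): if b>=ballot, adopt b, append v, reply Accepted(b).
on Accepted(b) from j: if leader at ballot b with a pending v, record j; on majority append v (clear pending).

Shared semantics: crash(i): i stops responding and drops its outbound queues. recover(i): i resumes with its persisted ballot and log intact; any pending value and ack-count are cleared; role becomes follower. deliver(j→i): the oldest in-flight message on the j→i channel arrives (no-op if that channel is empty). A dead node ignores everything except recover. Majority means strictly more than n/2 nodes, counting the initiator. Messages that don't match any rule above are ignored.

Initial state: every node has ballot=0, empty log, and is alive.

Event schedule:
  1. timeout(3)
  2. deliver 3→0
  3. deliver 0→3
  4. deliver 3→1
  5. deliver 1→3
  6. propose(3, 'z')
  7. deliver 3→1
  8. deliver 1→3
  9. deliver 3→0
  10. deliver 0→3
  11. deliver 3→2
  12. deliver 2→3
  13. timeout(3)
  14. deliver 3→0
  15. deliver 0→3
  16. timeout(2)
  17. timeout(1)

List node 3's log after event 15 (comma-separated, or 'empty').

z

e1 timeout(3): 3[cand,b=7,-]
e2 deliver 3→0: 0[foll,b=7,-]
e3 deliver 0→3: ·
e4 deliver 3→1: 1[foll,b=7,-]
e5 deliver 1→3: 3[lead,b=7,-]
e6 propose(3,'z'): ·
e7 deliver 3→1: 1[foll,b=7,z]
e8 deliver 1→3: ·
e9 deliver 3→0: 0[foll,b=7,z]
e10 deliver 0→3: 3[lead,b=7,z]
e11 deliver 3→2: 2[foll,b=7,-]
e12 deliver 2→3: ·
e13 timeout(3): 3[cand,b=11,z]
e14 deliver 3→0: 0[foll,b=11,z]
e15 deliver 0→3: ·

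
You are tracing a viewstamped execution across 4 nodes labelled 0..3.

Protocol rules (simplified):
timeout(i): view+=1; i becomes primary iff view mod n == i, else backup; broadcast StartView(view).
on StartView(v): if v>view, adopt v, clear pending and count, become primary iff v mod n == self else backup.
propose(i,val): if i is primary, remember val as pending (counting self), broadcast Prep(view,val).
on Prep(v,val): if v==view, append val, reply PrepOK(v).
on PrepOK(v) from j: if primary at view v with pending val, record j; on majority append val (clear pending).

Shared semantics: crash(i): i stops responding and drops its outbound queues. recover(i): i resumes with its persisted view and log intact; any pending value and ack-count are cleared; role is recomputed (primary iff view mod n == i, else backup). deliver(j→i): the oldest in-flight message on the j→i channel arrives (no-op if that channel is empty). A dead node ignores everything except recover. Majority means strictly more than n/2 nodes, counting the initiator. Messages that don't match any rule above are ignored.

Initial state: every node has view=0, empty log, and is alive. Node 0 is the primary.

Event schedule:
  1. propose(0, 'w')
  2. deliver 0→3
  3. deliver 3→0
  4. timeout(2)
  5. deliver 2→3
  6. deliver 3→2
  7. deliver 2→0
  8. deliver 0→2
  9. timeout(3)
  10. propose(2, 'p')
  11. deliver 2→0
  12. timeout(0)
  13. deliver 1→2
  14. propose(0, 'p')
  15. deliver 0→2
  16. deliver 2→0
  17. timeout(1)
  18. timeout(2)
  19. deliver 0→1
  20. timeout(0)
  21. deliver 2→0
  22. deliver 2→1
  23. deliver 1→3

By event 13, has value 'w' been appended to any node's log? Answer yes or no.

[1] propose(0,'w') → ∅
[2] deliver 0→3 → N3(back v0 [w])
[3] deliver 3→0 → ∅
[4] timeout(2) → N2(back v1 [-])
[5] deliver 2→3 → N3(back v1 [w])
[6] deliver 3→2 → ∅
[7] deliver 2→0 → N0(back v1 [-])
[8] deliver 0→2 → ∅
[9] timeout(3) → N3(back v2 [w])
[10] propose(2,'p') → ∅
[11] deliver 2→0 → ∅
[12] timeout(0) → N0(back v2 [-])
[13] deliver 1→2 → ∅

yes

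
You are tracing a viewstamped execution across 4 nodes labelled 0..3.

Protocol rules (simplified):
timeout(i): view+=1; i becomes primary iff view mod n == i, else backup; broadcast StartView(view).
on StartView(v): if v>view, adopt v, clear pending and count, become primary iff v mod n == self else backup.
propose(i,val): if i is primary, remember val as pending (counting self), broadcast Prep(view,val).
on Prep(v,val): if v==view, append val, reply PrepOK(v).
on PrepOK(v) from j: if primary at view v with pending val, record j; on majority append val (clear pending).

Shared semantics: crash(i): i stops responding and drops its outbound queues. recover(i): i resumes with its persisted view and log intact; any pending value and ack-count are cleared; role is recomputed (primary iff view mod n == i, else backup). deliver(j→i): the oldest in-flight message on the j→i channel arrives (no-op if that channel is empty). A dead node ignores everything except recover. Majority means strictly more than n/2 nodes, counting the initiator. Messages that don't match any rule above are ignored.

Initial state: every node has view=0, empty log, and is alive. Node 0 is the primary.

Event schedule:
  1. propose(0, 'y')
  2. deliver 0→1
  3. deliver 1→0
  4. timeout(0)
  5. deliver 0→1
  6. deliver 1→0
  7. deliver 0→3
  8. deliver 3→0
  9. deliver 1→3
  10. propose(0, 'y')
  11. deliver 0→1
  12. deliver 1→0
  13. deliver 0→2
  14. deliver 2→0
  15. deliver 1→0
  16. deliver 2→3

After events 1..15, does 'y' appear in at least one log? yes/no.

yes

e1 propose(0,'y'): ·
e2 deliver 0→1: 1[back,v=0,y]
e3 deliver 1→0: ·
e4 timeout(0): 0[back,v=1,-]
e5 deliver 0→1: 1[prim,v=1,y]
e6 deliver 1→0: ·
e7 deliver 0→3: 3[back,v=0,y]
e8 deliver 3→0: ·
e9 deliver 1→3: ·
e10 propose(0,'y'): ·
e11 deliver 0→1: ·
e12 deliver 1→0: ·
e13 deliver 0→2: 2[back,v=0,y]
e14 deliver 2→0: ·
e15 deliver 1→0: ·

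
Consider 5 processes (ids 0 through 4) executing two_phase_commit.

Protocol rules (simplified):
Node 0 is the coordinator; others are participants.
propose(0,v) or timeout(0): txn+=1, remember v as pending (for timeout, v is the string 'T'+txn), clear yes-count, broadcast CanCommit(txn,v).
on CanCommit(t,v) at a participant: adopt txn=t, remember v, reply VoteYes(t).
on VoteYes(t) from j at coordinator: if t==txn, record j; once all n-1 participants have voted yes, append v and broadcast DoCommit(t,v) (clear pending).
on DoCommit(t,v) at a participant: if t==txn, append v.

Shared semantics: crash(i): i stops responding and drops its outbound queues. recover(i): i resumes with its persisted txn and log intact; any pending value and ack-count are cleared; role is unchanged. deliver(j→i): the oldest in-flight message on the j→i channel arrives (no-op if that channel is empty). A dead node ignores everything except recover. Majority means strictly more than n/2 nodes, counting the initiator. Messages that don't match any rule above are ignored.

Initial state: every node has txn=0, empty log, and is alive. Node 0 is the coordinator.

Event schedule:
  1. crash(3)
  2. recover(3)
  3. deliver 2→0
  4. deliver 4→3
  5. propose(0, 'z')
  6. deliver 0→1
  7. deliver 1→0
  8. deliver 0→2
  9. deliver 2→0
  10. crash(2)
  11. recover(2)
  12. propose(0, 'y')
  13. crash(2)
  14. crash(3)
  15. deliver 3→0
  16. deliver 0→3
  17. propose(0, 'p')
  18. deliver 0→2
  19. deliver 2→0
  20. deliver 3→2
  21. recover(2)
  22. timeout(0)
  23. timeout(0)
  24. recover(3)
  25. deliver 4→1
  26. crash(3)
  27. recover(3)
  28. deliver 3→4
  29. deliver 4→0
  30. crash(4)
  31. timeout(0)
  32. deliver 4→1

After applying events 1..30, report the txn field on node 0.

e1 crash(3): 3[✗part,t=0,-]
e2 recover(3): 3[part,t=0,-]
e3 deliver 2→0: ·
e4 deliver 4→3: ·
e5 propose(0,'z'): 0[coor,t=1,-]
e6 deliver 0→1: 1[part,t=1,-]
e7 deliver 1→0: ·
e8 deliver 0→2: 2[part,t=1,-]
e9 deliver 2→0: ·
e10 crash(2): 2[✗part,t=1,-]
e11 recover(2): 2[part,t=1,-]
e12 propose(0,'y'): 0[coor,t=2,-]
e13 crash(2): 2[✗part,t=1,-]
e14 crash(3): 3[✗part,t=0,-]
e15 deliver 3→0: ·
e16 deliver 0→3: ·
e17 propose(0,'p'): 0[coor,t=3,-]
e18 deliver 0→2: ·
e19 deliver 2→0: ·
e20 deliver 3→2: ·
e21 recover(2): 2[part,t=1,-]
e22 timeout(0): 0[coor,t=4,-]
e23 timeout(0): 0[coor,t=5,-]
e24 recover(3): 3[part,t=0,-]
e25 deliver 4→1: ·
e26 crash(3): 3[✗part,t=0,-]
e27 recover(3): 3[part,t=0,-]
e28 deliver 3→4: ·
e29 deliver 4→0: ·
e30 crash(4): 4[✗part,t=0,-]

5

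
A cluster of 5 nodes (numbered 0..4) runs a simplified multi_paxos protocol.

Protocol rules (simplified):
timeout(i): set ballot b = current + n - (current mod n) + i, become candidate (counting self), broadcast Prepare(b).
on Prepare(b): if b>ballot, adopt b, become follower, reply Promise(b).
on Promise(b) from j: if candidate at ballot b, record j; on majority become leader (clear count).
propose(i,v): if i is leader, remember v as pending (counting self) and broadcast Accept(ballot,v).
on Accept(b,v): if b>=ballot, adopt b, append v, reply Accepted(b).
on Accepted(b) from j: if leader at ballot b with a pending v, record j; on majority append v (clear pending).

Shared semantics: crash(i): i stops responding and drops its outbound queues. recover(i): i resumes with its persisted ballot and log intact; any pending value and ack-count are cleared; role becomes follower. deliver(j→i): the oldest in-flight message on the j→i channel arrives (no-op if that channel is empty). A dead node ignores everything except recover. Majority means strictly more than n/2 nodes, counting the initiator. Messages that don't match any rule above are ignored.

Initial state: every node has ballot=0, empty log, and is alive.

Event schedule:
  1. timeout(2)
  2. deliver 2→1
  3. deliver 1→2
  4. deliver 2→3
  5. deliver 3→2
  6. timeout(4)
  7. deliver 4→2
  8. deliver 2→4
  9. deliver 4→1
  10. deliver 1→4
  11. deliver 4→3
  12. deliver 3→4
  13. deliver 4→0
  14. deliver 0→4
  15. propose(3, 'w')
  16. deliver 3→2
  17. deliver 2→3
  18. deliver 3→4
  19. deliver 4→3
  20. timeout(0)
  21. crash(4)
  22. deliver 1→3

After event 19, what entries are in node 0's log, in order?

empty

after 1 — timeout(2): n2:cand/b7/[-]
after 2 — deliver 2→1: n1:foll/b7/[-]
after 3 — deliver 1→2: ·
after 4 — deliver 2→3: n3:foll/b7/[-]
after 5 — deliver 3→2: n2:lead/b7/[-]
after 6 — timeout(4): n4:cand/b9/[-]
after 7 — deliver 4→2: n2:foll/b9/[-]
after 8 — deliver 2→4: ·
after 9 — deliver 4→1: n1:foll/b9/[-]
after 10 — deliver 1→4: ·
after 11 — deliver 4→3: n3:foll/b9/[-]
after 12 — deliver 3→4: n4:lead/b9/[-]
after 13 — deliver 4→0: n0:foll/b9/[-]
after 14 — deliver 0→4: ·
after 15 — propose(3,'w'): ·
after 16 — deliver 3→2: ·
after 17 — deliver 2→3: ·
after 18 — deliver 3→4: ·
after 19 — deliver 4→3: ·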